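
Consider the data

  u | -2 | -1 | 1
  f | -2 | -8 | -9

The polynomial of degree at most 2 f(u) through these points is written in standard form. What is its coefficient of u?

-1/2

Build the Lagrange basis polynomials:
L_0(u) = (u + 1)(u - 1) / [3] = (1/3)u^2 - 1/3
L_1(u) = (u + 2)(u - 1) / [-2] = -(1/2)u^2 - (1/2)u + 1
L_2(u) = (u + 2)(u + 1) / [6] = (1/6)u^2 + (1/2)u + 1/3
f(u) = (-2)·L_0 + (-8)·L_1 + (-9)·L_2
Only the coefficient of u is needed; take it from each L_i and combine:
(-2)·(0) + (-8)·(-1/2) + (-9)·(1/2) = -1/2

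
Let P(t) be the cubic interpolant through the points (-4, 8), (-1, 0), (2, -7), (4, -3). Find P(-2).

Evaluate each Lagrange basis at t = -2:
L_0(-2) = (-1)·(-4)·(-6)/[(-3)·(-6)·(-8)] = 1/6
L_1(-2) = (2)·(-4)·(-6)/[(3)·(-3)·(-5)] = 16/15
L_2(-2) = (2)·(-1)·(-6)/[(6)·(3)·(-2)] = -1/3
L_3(-2) = (2)·(-1)·(-4)/[(8)·(5)·(2)] = 1/10
Sum: 8·(1/6) + 0 + (-7)·(-1/3) + (-3)·(1/10) = 101/30

101/30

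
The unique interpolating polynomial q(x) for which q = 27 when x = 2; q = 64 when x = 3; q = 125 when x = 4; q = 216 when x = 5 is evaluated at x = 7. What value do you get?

512

L_0(7) = (4)·(3)·(2)/[(-1)·(-2)·(-3)] = -4
L_1(7) = (5)·(3)·(2)/[(1)·(-1)·(-2)] = 15
L_2(7) = (5)·(4)·(2)/[(2)·(1)·(-1)] = -20
L_3(7) = (5)·(4)·(3)/[(3)·(2)·(1)] = 10
Sum: 27·(-4) + 64·(15) + 125·(-20) + 216·(10) = 512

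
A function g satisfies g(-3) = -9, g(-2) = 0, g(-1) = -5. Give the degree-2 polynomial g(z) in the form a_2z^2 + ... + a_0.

g(z) = -7z^2 - 26z - 24

Newton's divided differences:
g[-3,-2] = (0 - (-9)) / (-2 - (-3)) = 9
g[-2,-1] = (-5 - 0) / (-1 - (-2)) = -5
g[-3,-2,-1] = (-5 - 9) / (-1 - (-3)) = -7
g(z) = -9 + 9·(z + 3) + (-7)·(z + 3)(z + 2)
Expanding: g(z) = -7z^2 - 26z - 24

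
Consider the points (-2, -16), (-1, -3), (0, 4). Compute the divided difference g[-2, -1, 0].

-3

g[-2,-1] = (-3 - (-16)) / (-1 - (-2)) = 13
g[-1,0] = (4 - (-3)) / (0 - (-1)) = 7
g[-2,-1,0] = (7 - 13) / (0 - (-2)) = -3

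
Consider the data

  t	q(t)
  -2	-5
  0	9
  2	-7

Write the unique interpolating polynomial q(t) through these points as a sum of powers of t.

q(t) = -(15/4)t^2 - (1/2)t + 9

L_0(t) = t(t - 2) / [8] = (1/8)t^2 - (1/4)t
L_1(t) = (t + 2)(t - 2) / [-4] = -(1/4)t^2 + 1
L_2(t) = (t + 2)t / [8] = (1/8)t^2 + (1/4)t
q(t) = (-5)·L_0 + 9·L_1 + (-7)·L_2
  (-5)·L_0(t) = -(5/8)t^2 + (5/4)t
  9·L_1(t) = -(9/4)t^2 + 9
  (-7)·L_2(t) = -(7/8)t^2 - (7/4)t
Adding term by term: -(15/4)t^2 - (1/2)t + 9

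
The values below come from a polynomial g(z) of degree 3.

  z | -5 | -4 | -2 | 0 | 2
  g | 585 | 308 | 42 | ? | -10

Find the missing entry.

0

The 4 known values determine g uniquely (degree ≤ 3).
Evaluate each Lagrange basis at z = 0:
L_0(0) = (4)·(2)·(-2)/[(-1)·(-3)·(-7)] = 16/21
L_1(0) = (5)·(2)·(-2)/[(1)·(-2)·(-6)] = -5/3
L_2(0) = (5)·(4)·(-2)/[(3)·(2)·(-4)] = 5/3
L_3(0) = (5)·(4)·(2)/[(7)·(6)·(4)] = 5/21
Sum: 585·(16/21) + 308·(-5/3) + 42·(5/3) + (-10)·(5/21) = 0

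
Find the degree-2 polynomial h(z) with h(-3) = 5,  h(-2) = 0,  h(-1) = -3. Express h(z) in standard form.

Newton's divided differences:
h[-3,-2] = (0 - 5) / (-2 - (-3)) = -5
h[-2,-1] = (-3 - 0) / (-1 - (-2)) = -3
h[-3,-2,-1] = (-3 - (-5)) / (-1 - (-3)) = 1
h(z) = 5 + (-5)·(z + 3) + 1·(z + 3)(z + 2)
Expanding: h(z) = z^2 - 4

h(z) = z^2 - 4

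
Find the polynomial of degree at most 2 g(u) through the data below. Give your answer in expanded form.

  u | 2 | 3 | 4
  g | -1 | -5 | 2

Newton's divided differences:
g[2,3] = (-5 - (-1)) / (3 - 2) = -4
g[3,4] = (2 - (-5)) / (4 - 3) = 7
g[2,3,4] = (7 - (-4)) / (4 - 2) = 11/2
g(u) = -1 + (-4)·(u - 2) + (11/2)·(u - 2)(u - 3)
Expanding: g(u) = (11/2)u^2 - (63/2)u + 40

g(u) = (11/2)u^2 - (63/2)u + 40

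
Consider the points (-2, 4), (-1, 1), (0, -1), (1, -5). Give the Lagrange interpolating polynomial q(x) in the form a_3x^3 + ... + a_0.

L_0(x) = (x + 1)x(x - 1) / [-6] = -(1/6)x^3 + (1/6)x
L_1(x) = (x + 2)x(x - 1) / [2] = (1/2)x^3 + (1/2)x^2 - x
L_2(x) = (x + 2)(x + 1)(x - 1) / [-2] = -(1/2)x^3 - x^2 + (1/2)x + 1
L_3(x) = (x + 2)(x + 1)x / [6] = (1/6)x^3 + (1/2)x^2 + (1/3)x
q(x) = 4·L_0 + 1·L_1 + (-1)·L_2 + (-5)·L_3
  4·L_0(x) = -(2/3)x^3 + (2/3)x
  1·L_1(x) = (1/2)x^3 + (1/2)x^2 - x
  (-1)·L_2(x) = (1/2)x^3 + x^2 - (1/2)x - 1
  (-5)·L_3(x) = -(5/6)x^3 - (5/2)x^2 - (5/3)x
Adding term by term: -(1/2)x^3 - x^2 - (5/2)x - 1

q(x) = -(1/2)x^3 - x^2 - (5/2)x - 1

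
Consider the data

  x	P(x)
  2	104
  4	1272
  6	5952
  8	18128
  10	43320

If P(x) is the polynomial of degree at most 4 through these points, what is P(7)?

Evaluate each Lagrange basis at x = 7:
L_0(7) = (3)·(1)·(-1)·(-3)/[(-2)·(-4)·(-6)·(-8)] = 3/128
L_1(7) = (5)·(1)·(-1)·(-3)/[(2)·(-2)·(-4)·(-6)] = -5/32
L_2(7) = (5)·(3)·(-1)·(-3)/[(4)·(2)·(-2)·(-4)] = 45/64
L_3(7) = (5)·(3)·(1)·(-3)/[(6)·(4)·(2)·(-2)] = 15/32
L_4(7) = (5)·(3)·(1)·(-1)/[(8)·(6)·(4)·(2)] = -5/128
Sum: 104·(3/128) + 1272·(-5/32) + 5952·(45/64) + 18128·(15/32) + 43320·(-5/128) = 10794

10794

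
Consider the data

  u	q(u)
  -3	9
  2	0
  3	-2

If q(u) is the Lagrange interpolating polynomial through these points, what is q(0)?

19/5

L_0(0) = (-2)·(-3)/[(-5)·(-6)] = 1/5
L_1(0) = (3)·(-3)/[(5)·(-1)] = 9/5
L_2(0) = (3)·(-2)/[(6)·(1)] = -1
Sum: 9·(1/5) + 0 + (-2)·(-1) = 19/5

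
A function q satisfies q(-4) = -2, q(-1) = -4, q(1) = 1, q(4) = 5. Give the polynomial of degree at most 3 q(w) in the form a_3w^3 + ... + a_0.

q(w) = -(13/120)w^3 + (1/5)w^2 + (313/120)w - 17/10

Newton's divided differences:
q[-4,-1] = (-4 - (-2)) / (-1 - (-4)) = -2/3
q[-1,1] = (1 - (-4)) / (1 - (-1)) = 5/2
q[1,4] = (5 - 1) / (4 - 1) = 4/3
q[-4,-1,1] = (5/2 - (-2/3)) / (1 - (-4)) = 19/30
q[-1,1,4] = (4/3 - 5/2) / (4 - (-1)) = -7/30
q[-4,-1,1,4] = (-7/30 - 19/30) / (4 - (-4)) = -13/120
q(w) = -2 + (-2/3)·(w + 4) + (19/30)·(w + 4)(w + 1) + (-13/120)·(w + 4)(w + 1)(w - 1)
Expanding: q(w) = -(13/120)w^3 + (1/5)w^2 + (313/120)w - 17/10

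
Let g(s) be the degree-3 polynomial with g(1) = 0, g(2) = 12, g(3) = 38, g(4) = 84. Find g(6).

Evaluate each Lagrange basis at s = 6:
L_0(6) = (4)·(3)·(2)/[(-1)·(-2)·(-3)] = -4
L_1(6) = (5)·(3)·(2)/[(1)·(-1)·(-2)] = 15
L_2(6) = (5)·(4)·(2)/[(2)·(1)·(-1)] = -20
L_3(6) = (5)·(4)·(3)/[(3)·(2)·(1)] = 10
Sum: 0 + 12·(15) + 38·(-20) + 84·(10) = 260

260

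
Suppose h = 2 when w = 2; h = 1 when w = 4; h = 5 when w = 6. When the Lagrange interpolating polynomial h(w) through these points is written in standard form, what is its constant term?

8

Build the Lagrange basis polynomials:
L_0(w) = (w - 4)(w - 6) / [8] = (1/8)w^2 - (5/4)w + 3
L_1(w) = (w - 2)(w - 6) / [-4] = -(1/4)w^2 + 2w - 3
L_2(w) = (w - 2)(w - 4) / [8] = (1/8)w^2 - (3/4)w + 1
h(w) = 2·L_0 + 1·L_1 + 5·L_2
Only the constant term is needed; take it from each L_i and combine:
2·(3) + 1·(-3) + 5·(1) = 8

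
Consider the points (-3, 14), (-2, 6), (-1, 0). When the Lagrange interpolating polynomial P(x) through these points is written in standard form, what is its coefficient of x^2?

Build the Lagrange basis polynomials:
L_0(x) = (x + 2)(x + 1) / [2] = (1/2)x^2 + (3/2)x + 1
L_1(x) = (x + 3)(x + 1) / [-1] = -x^2 - 4x - 3
L_2(x) = (x + 3)(x + 2) / [2] = (1/2)x^2 + (5/2)x + 3
P(x) = 14·L_0 + 6·L_1 + 0·L_2
Only the coefficient of x^2 is needed; take it from each L_i and combine:
14·(1/2) + 6·(-1) + 0·(1/2) = 1

1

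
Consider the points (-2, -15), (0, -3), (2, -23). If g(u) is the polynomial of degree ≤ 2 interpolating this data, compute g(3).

-45

Evaluate each Lagrange basis at u = 3:
L_0(3) = (3)·(1)/[(-2)·(-4)] = 3/8
L_1(3) = (5)·(1)/[(2)·(-2)] = -5/4
L_2(3) = (5)·(3)/[(4)·(2)] = 15/8
Sum: (-15)·(3/8) + (-3)·(-5/4) + (-23)·(15/8) = -45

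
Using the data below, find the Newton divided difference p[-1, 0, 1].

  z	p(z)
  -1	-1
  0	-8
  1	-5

p[-1,0] = (-8 - (-1)) / (0 - (-1)) = -7
p[0,1] = (-5 - (-8)) / (1 - 0) = 3
p[-1,0,1] = (3 - (-7)) / (1 - (-1)) = 5

5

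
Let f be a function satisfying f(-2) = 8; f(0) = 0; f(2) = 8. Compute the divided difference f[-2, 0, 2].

f[-2,0] = (0 - 8) / (0 - (-2)) = -4
f[0,2] = (8 - 0) / (2 - 0) = 4
f[-2,0,2] = (4 - (-4)) / (2 - (-2)) = 2

2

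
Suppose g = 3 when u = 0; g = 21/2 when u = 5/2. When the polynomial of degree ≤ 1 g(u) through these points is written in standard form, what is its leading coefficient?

3

The leading coefficient equals the top divided difference g[0,5/2].
g[0,5/2] = (21/2 - 3) / (5/2 - 0) = 3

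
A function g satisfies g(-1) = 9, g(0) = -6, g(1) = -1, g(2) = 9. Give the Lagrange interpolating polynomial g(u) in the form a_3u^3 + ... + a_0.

g(u) = -(5/2)u^3 + 10u^2 - (5/2)u - 6

Build the Lagrange basis polynomials:
L_0(u) = u(u - 1)(u - 2) / [-6] = -(1/6)u^3 + (1/2)u^2 - (1/3)u
L_1(u) = (u + 1)(u - 1)(u - 2) / [2] = (1/2)u^3 - u^2 - (1/2)u + 1
L_2(u) = (u + 1)u(u - 2) / [-2] = -(1/2)u^3 + (1/2)u^2 + u
L_3(u) = (u + 1)u(u - 1) / [6] = (1/6)u^3 - (1/6)u
g(u) = 9·L_0 + (-6)·L_1 + (-1)·L_2 + 9·L_3
  9·L_0(u) = -(3/2)u^3 + (9/2)u^2 - 3u
  (-6)·L_1(u) = -3u^3 + 6u^2 + 3u - 6
  (-1)·L_2(u) = (1/2)u^3 - (1/2)u^2 - u
  9·L_3(u) = (3/2)u^3 - (3/2)u
Adding term by term: -(5/2)u^3 + 10u^2 - (5/2)u - 6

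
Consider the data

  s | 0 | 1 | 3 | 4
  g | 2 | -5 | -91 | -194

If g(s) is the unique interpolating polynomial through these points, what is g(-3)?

L_0(-3) = (-4)·(-6)·(-7)/[(-1)·(-3)·(-4)] = 14
L_1(-3) = (-3)·(-6)·(-7)/[(1)·(-2)·(-3)] = -21
L_2(-3) = (-3)·(-4)·(-7)/[(3)·(2)·(-1)] = 14
L_3(-3) = (-3)·(-4)·(-6)/[(4)·(3)·(1)] = -6
Sum: 2·(14) + (-5)·(-21) + (-91)·(14) + (-194)·(-6) = 23

23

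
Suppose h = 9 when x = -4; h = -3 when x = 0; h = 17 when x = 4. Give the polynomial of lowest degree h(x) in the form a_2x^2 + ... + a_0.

Newton's divided differences:
h[-4,0] = (-3 - 9) / (0 - (-4)) = -3
h[0,4] = (17 - (-3)) / (4 - 0) = 5
h[-4,0,4] = (5 - (-3)) / (4 - (-4)) = 1
h(x) = 9 + (-3)·(x + 4) + 1·(x + 4)x
Expanding: h(x) = x^2 + x - 3

h(x) = x^2 + x - 3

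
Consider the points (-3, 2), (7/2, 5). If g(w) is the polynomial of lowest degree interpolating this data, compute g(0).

Evaluate each Lagrange basis at w = 0:
L_0(0) = (-7/2)/[(-13/2)] = 7/13
L_1(0) = (3)/[(13/2)] = 6/13
Sum: 2·(7/13) + 5·(6/13) = 44/13

44/13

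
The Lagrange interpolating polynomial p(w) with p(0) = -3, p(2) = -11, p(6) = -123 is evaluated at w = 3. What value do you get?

L_0(3) = (1)·(-3)/[(-2)·(-6)] = -1/4
L_1(3) = (3)·(-3)/[(2)·(-4)] = 9/8
L_2(3) = (3)·(1)/[(6)·(4)] = 1/8
Sum: (-3)·(-1/4) + (-11)·(9/8) + (-123)·(1/8) = -27

-27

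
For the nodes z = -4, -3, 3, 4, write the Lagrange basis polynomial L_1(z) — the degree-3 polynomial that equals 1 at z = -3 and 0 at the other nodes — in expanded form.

L_1(z) = (1/42)z^3 - (1/14)z^2 - (8/21)z + 8/7

L_1(z) = (z + 4)(z - 3)(z - 4) / [(1)·(-6)·(-7)]
       = (z^3 - 3z^2 - 16z + 48) / (42)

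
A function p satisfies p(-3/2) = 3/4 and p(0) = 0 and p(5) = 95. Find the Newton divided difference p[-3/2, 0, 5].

3

p[-3/2,0] = (0 - 3/4) / (0 - (-3/2)) = -1/2
p[0,5] = (95 - 0) / (5 - 0) = 19
p[-3/2,0,5] = (19 - (-1/2)) / (5 - (-3/2)) = 3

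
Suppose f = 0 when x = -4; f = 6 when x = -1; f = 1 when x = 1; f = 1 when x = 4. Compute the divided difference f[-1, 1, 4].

1/2

f[-1,1] = (1 - 6) / (1 - (-1)) = -5/2
f[1,4] = (1 - 1) / (4 - 1) = 0
f[-1,1,4] = (0 - (-5/2)) / (4 - (-1)) = 1/2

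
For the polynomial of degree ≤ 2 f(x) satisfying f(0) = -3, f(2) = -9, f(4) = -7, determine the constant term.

Build the Lagrange basis polynomials:
L_0(x) = (x - 2)(x - 4) / [8] = (1/8)x^2 - (3/4)x + 1
L_1(x) = x(x - 4) / [-4] = -(1/4)x^2 + x
L_2(x) = x(x - 2) / [8] = (1/8)x^2 - (1/4)x
f(x) = (-3)·L_0 + (-9)·L_1 + (-7)·L_2
Only the constant term is needed; take it from each L_i and combine:
(-3)·(1) + (-9)·(0) + (-7)·(0) = -3

-3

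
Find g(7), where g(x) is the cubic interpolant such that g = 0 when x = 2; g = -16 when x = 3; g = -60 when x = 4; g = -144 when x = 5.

Evaluate each Lagrange basis at x = 7:
L_0(7) = (4)·(3)·(2)/[(-1)·(-2)·(-3)] = -4
L_1(7) = (5)·(3)·(2)/[(1)·(-1)·(-2)] = 15
L_2(7) = (5)·(4)·(2)/[(2)·(1)·(-1)] = -20
L_3(7) = (5)·(4)·(3)/[(3)·(2)·(1)] = 10
Sum: 0 + (-16)·(15) + (-60)·(-20) + (-144)·(10) = -480

-480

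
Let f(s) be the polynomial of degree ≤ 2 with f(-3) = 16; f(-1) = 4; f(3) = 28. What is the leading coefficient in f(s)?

2

Build the Lagrange basis polynomials:
L_0(s) = (s + 1)(s - 3) / [12] = (1/12)s^2 - (1/6)s - 1/4
L_1(s) = (s + 3)(s - 3) / [-8] = -(1/8)s^2 + 9/8
L_2(s) = (s + 3)(s + 1) / [24] = (1/24)s^2 + (1/6)s + 1/8
f(s) = 16·L_0 + 4·L_1 + 28·L_2
Only the coefficient of s^2 is needed; take it from each L_i and combine:
16·(1/12) + 4·(-1/8) + 28·(1/24) = 2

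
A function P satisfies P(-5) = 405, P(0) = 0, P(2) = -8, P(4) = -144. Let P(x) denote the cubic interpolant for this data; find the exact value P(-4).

208

Using Newton's divided-difference form:
P[-5,0] = (0 - 405) / (0 - (-5)) = -81
P[0,2] = (-8 - 0) / (2 - 0) = -4
P[2,4] = (-144 - (-8)) / (4 - 2) = -68
P[-5,0,2] = (-4 - (-81)) / (2 - (-5)) = 11
P[0,2,4] = (-68 - (-4)) / (4 - 0) = -16
P[-5,0,2,4] = (-16 - 11) / (4 - (-5)) = -3
P(-4) = 405 + (-81)·(1) + 11·(1)·(-4) + (-3)·(1)·(-4)·(-6) = 208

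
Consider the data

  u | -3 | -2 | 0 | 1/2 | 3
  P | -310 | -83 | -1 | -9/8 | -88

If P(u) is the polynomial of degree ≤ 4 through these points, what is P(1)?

Evaluate each Lagrange basis at u = 1:
L_0(1) = (3)·(1)·(1/2)·(-2)/[(-1)·(-3)·(-7/2)·(-6)] = -1/21
L_1(1) = (4)·(1)·(1/2)·(-2)/[(1)·(-2)·(-5/2)·(-5)] = 4/25
L_2(1) = (4)·(3)·(1/2)·(-2)/[(3)·(2)·(-1/2)·(-3)] = -4/3
L_3(1) = (4)·(3)·(1)·(-2)/[(7/2)·(5/2)·(1/2)·(-5/2)] = 384/175
L_4(1) = (4)·(3)·(1)·(1/2)/[(6)·(5)·(3)·(5/2)] = 2/75
Sum: (-310)·(-1/21) + (-83)·(4/25) + (-1)·(-4/3) + (-9/8)·(384/175) + (-88)·(2/75) = -2

-2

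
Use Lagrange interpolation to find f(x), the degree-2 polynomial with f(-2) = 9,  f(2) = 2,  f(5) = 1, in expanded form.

f(x) = (17/84)x^2 - (7/4)x + 197/42

L_0(x) = (x - 2)(x - 5) / [28] = (1/28)x^2 - (1/4)x + 5/14
L_1(x) = (x + 2)(x - 5) / [-12] = -(1/12)x^2 + (1/4)x + 5/6
L_2(x) = (x + 2)(x - 2) / [21] = (1/21)x^2 - 4/21
f(x) = 9·L_0 + 2·L_1 + 1·L_2
  9·L_0(x) = (9/28)x^2 - (9/4)x + 45/14
  2·L_1(x) = -(1/6)x^2 + (1/2)x + 5/3
  1·L_2(x) = (1/21)x^2 - 4/21
Adding term by term: (17/84)x^2 - (7/4)x + 197/42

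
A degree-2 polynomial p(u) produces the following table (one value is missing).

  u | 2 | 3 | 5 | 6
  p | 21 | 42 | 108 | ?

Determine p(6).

The 3 known values determine p uniquely (degree ≤ 2).
L_0(6) = (3)·(1)/[(-1)·(-3)] = 1
L_1(6) = (4)·(1)/[(1)·(-2)] = -2
L_2(6) = (4)·(3)/[(3)·(2)] = 2
Sum: 21·(1) + 42·(-2) + 108·(2) = 153

153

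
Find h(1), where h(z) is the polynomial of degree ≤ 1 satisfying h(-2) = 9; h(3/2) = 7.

Evaluate each Lagrange basis at z = 1:
L_0(1) = (-1/2)/[(-7/2)] = 1/7
L_1(1) = (3)/[(7/2)] = 6/7
Sum: 9·(1/7) + 7·(6/7) = 51/7

51/7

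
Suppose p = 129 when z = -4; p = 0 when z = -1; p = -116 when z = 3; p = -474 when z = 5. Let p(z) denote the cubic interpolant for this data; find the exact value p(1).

-6

Evaluate each Lagrange basis at z = 1:
L_0(1) = (2)·(-2)·(-4)/[(-3)·(-7)·(-9)] = -16/189
L_1(1) = (5)·(-2)·(-4)/[(3)·(-4)·(-6)] = 5/9
L_2(1) = (5)·(2)·(-4)/[(7)·(4)·(-2)] = 5/7
L_3(1) = (5)·(2)·(-2)/[(9)·(6)·(2)] = -5/27
Sum: 129·(-16/189) + 0 + (-116)·(5/7) + (-474)·(-5/27) = -6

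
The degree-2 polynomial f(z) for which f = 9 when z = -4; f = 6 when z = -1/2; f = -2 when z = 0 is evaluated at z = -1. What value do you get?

L_0(-1) = (-1/2)·(-1)/[(-7/2)·(-4)] = 1/28
L_1(-1) = (3)·(-1)/[(7/2)·(-1/2)] = 12/7
L_2(-1) = (3)·(-1/2)/[(4)·(1/2)] = -3/4
Sum: 9·(1/28) + 6·(12/7) + (-2)·(-3/4) = 339/28

339/28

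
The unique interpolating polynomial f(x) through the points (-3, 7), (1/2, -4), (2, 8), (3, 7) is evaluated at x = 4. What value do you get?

-8

L_0(4) = (7/2)·(2)·(1)/[(-7/2)·(-5)·(-6)] = -1/15
L_1(4) = (7)·(2)·(1)/[(7/2)·(-3/2)·(-5/2)] = 16/15
L_2(4) = (7)·(7/2)·(1)/[(5)·(3/2)·(-1)] = -49/15
L_3(4) = (7)·(7/2)·(2)/[(6)·(5/2)·(1)] = 49/15
Sum: 7·(-1/15) + (-4)·(16/15) + 8·(-49/15) + 7·(49/15) = -8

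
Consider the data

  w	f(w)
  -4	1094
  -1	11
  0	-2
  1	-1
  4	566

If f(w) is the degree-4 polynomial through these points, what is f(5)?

1463

Evaluate each Lagrange basis at w = 5:
L_0(5) = (6)·(5)·(4)·(1)/[(-3)·(-4)·(-5)·(-8)] = 1/4
L_1(5) = (9)·(5)·(4)·(1)/[(3)·(-1)·(-2)·(-5)] = -6
L_2(5) = (9)·(6)·(4)·(1)/[(4)·(1)·(-1)·(-4)] = 27/2
L_3(5) = (9)·(6)·(5)·(1)/[(5)·(2)·(1)·(-3)] = -9
L_4(5) = (9)·(6)·(5)·(4)/[(8)·(5)·(4)·(3)] = 9/4
Sum: 1094·(1/4) + 11·(-6) + (-2)·(27/2) + (-1)·(-9) + 566·(9/4) = 1463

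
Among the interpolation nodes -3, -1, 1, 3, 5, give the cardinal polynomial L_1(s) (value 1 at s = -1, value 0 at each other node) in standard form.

L_1(s) = (s + 3)(s - 1)(s - 3)(s - 5) / [(2)·(-2)·(-4)·(-6)]
       = (s^4 - 6s^3 - 4s^2 + 54s - 45) / (-96)

L_1(s) = -(1/96)s^4 + (1/16)s^3 + (1/24)s^2 - (9/16)s + 15/32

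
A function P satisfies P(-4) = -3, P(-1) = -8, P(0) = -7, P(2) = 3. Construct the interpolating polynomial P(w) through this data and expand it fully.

Newton's divided differences:
P[-4,-1] = (-8 - (-3)) / (-1 - (-4)) = -5/3
P[-1,0] = (-7 - (-8)) / (0 - (-1)) = 1
P[0,2] = (3 - (-7)) / (2 - 0) = 5
P[-4,-1,0] = (1 - (-5/3)) / (0 - (-4)) = 2/3
P[-1,0,2] = (5 - 1) / (2 - (-1)) = 4/3
P[-4,-1,0,2] = (4/3 - 2/3) / (2 - (-4)) = 1/9
P(w) = -3 + (-5/3)·(w + 4) + (2/3)·(w + 4)(w + 1) + (1/9)·(w + 4)(w + 1)w
Expanding: P(w) = (1/9)w^3 + (11/9)w^2 + (19/9)w - 7

P(w) = (1/9)w^3 + (11/9)w^2 + (19/9)w - 7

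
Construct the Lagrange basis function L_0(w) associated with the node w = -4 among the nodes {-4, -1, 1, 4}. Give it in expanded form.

L_0(w) = (w + 1)(w - 1)(w - 4) / [(-3)·(-5)·(-8)]
       = (w^3 - 4w^2 - w + 4) / (-120)

L_0(w) = -(1/120)w^3 + (1/30)w^2 + (1/120)w - 1/30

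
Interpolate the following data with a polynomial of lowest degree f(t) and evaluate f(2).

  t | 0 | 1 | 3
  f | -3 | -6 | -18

Evaluate each Lagrange basis at t = 2:
L_0(2) = (1)·(-1)/[(-1)·(-3)] = -1/3
L_1(2) = (2)·(-1)/[(1)·(-2)] = 1
L_2(2) = (2)·(1)/[(3)·(2)] = 1/3
Sum: (-3)·(-1/3) + (-6)·(1) + (-18)·(1/3) = -11

-11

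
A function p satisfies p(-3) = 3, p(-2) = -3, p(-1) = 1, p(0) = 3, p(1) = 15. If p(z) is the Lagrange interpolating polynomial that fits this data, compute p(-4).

55

Evaluate each Lagrange basis at z = -4:
L_0(-4) = (-2)·(-3)·(-4)·(-5)/[(-1)·(-2)·(-3)·(-4)] = 5
L_1(-4) = (-1)·(-3)·(-4)·(-5)/[(1)·(-1)·(-2)·(-3)] = -10
L_2(-4) = (-1)·(-2)·(-4)·(-5)/[(2)·(1)·(-1)·(-2)] = 10
L_3(-4) = (-1)·(-2)·(-3)·(-5)/[(3)·(2)·(1)·(-1)] = -5
L_4(-4) = (-1)·(-2)·(-3)·(-4)/[(4)·(3)·(2)·(1)] = 1
Sum: 3·(5) + (-3)·(-10) + 1·(10) + 3·(-5) + 15·(1) = 55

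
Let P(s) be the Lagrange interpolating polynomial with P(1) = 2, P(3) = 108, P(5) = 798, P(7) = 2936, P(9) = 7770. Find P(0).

Evaluate each Lagrange basis at s = 0:
L_0(0) = (-3)·(-5)·(-7)·(-9)/[(-2)·(-4)·(-6)·(-8)] = 315/128
L_1(0) = (-1)·(-5)·(-7)·(-9)/[(2)·(-2)·(-4)·(-6)] = -105/32
L_2(0) = (-1)·(-3)·(-7)·(-9)/[(4)·(2)·(-2)·(-4)] = 189/64
L_3(0) = (-1)·(-3)·(-5)·(-9)/[(6)·(4)·(2)·(-2)] = -45/32
L_4(0) = (-1)·(-3)·(-5)·(-7)/[(8)·(6)·(4)·(2)] = 35/128
Sum: 2·(315/128) + 108·(-105/32) + 798·(189/64) + 2936·(-45/32) + 7770·(35/128) = 3

3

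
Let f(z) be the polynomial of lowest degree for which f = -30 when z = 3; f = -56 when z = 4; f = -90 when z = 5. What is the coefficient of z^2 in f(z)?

-4

L_0(z) = (z - 4)(z - 5) / [2] = (1/2)z^2 - (9/2)z + 10
L_1(z) = (z - 3)(z - 5) / [-1] = -z^2 + 8z - 15
L_2(z) = (z - 3)(z - 4) / [2] = (1/2)z^2 - (7/2)z + 6
f(z) = (-30)·L_0 + (-56)·L_1 + (-90)·L_2
Only the coefficient of z^2 is needed; take it from each L_i and combine:
(-30)·(1/2) + (-56)·(-1) + (-90)·(1/2) = -4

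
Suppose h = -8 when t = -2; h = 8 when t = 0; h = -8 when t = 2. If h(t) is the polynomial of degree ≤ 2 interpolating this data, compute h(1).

4

Evaluate each Lagrange basis at t = 1:
L_0(1) = (1)·(-1)/[(-2)·(-4)] = -1/8
L_1(1) = (3)·(-1)/[(2)·(-2)] = 3/4
L_2(1) = (3)·(1)/[(4)·(2)] = 3/8
Sum: (-8)·(-1/8) + 8·(3/4) + (-8)·(3/8) = 4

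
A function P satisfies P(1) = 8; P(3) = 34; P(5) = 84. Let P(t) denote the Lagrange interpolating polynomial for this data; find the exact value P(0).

L_0(0) = (-3)·(-5)/[(-2)·(-4)] = 15/8
L_1(0) = (-1)·(-5)/[(2)·(-2)] = -5/4
L_2(0) = (-1)·(-3)/[(4)·(2)] = 3/8
Sum: 8·(15/8) + 34·(-5/4) + 84·(3/8) = 4

4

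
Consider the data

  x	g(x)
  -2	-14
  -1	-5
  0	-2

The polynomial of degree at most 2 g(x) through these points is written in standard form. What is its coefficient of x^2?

-3

The leading coefficient equals the top divided difference g[-2,-1,0].
g[-2,-1] = (-5 - (-14)) / (-1 - (-2)) = 9
g[-1,0] = (-2 - (-5)) / (0 - (-1)) = 3
g[-2,-1,0] = (3 - 9) / (0 - (-2)) = -3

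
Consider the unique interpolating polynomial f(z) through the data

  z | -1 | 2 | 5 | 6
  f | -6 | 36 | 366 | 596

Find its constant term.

Build the Lagrange basis polynomials:
L_0(z) = (z - 2)(z - 5)(z - 6) / [-126] = -(1/126)z^3 + (13/126)z^2 - (26/63)z + 10/21
L_1(z) = (z + 1)(z - 5)(z - 6) / [36] = (1/36)z^3 - (5/18)z^2 + (19/36)z + 5/6
L_2(z) = (z + 1)(z - 2)(z - 6) / [-18] = -(1/18)z^3 + (7/18)z^2 - (2/9)z - 2/3
L_3(z) = (z + 1)(z - 2)(z - 5) / [28] = (1/28)z^3 - (3/14)z^2 + (3/28)z + 5/14
f(z) = (-6)·L_0 + 36·L_1 + 366·L_2 + 596·L_3
Only the constant term is needed; take it from each L_i and combine:
(-6)·(10/21) + 36·(5/6) + 366·(-2/3) + 596·(5/14) = -4

-4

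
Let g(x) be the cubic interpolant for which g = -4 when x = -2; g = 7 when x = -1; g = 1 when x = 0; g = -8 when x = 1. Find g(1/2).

-4

Using Newton's divided-difference form:
g[-2,-1] = (7 - (-4)) / (-1 - (-2)) = 11
g[-1,0] = (1 - 7) / (0 - (-1)) = -6
g[0,1] = (-8 - 1) / (1 - 0) = -9
g[-2,-1,0] = (-6 - 11) / (0 - (-2)) = -17/2
g[-1,0,1] = (-9 - (-6)) / (1 - (-1)) = -3/2
g[-2,-1,0,1] = (-3/2 - (-17/2)) / (1 - (-2)) = 7/3
g(1/2) = -4 + 11·(5/2) + (-17/2)·(5/2)·(3/2) + (7/3)·(5/2)·(3/2)·(1/2) = -4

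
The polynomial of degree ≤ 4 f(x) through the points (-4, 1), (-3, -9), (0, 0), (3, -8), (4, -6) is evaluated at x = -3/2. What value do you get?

Evaluate each Lagrange basis at x = -3/2:
L_0(-3/2) = (3/2)·(-3/2)·(-9/2)·(-11/2)/[(-1)·(-4)·(-7)·(-8)] = -891/3584
L_1(-3/2) = (5/2)·(-3/2)·(-9/2)·(-11/2)/[(1)·(-3)·(-6)·(-7)] = 165/224
L_2(-3/2) = (5/2)·(3/2)·(-9/2)·(-11/2)/[(4)·(3)·(-3)·(-4)] = 165/256
L_3(-3/2) = (5/2)·(3/2)·(-3/2)·(-11/2)/[(7)·(6)·(3)·(-1)] = -55/224
L_4(-3/2) = (5/2)·(3/2)·(-3/2)·(-9/2)/[(8)·(7)·(4)·(1)] = 405/3584
Sum: 1·(-891/3584) + (-9)·(165/224) + 0 + (-8)·(-55/224) + (-6)·(405/3584) = -2863/512

-2863/512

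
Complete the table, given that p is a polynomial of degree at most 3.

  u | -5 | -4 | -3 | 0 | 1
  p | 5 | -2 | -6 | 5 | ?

The 4 known values determine p uniquely (degree ≤ 3).
Evaluate each Lagrange basis at u = 1:
L_0(1) = (5)·(4)·(1)/[(-1)·(-2)·(-5)] = -2
L_1(1) = (6)·(4)·(1)/[(1)·(-1)·(-4)] = 6
L_2(1) = (6)·(5)·(1)/[(2)·(1)·(-3)] = -5
L_3(1) = (6)·(5)·(4)/[(5)·(4)·(3)] = 2
Sum: 5·(-2) + (-2)·(6) + (-6)·(-5) + 5·(2) = 18

18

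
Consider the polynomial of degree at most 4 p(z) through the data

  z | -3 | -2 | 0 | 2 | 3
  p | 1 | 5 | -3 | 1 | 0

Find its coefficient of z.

-5/3

Build the Lagrange basis polynomials:
L_0(z) = (z + 2)z(z - 2)(z - 3) / [90] = (1/90)z^4 - (1/30)z^3 - (2/45)z^2 + (2/15)z
L_1(z) = (z + 3)z(z - 2)(z - 3) / [-40] = -(1/40)z^4 + (1/20)z^3 + (9/40)z^2 - (9/20)z
L_2(z) = (z + 3)(z + 2)(z - 2)(z - 3) / [36] = (1/36)z^4 - (13/36)z^2 + 1
L_3(z) = (z + 3)(z + 2)z(z - 3) / [-40] = -(1/40)z^4 - (1/20)z^3 + (9/40)z^2 + (9/20)z
L_4(z) = (z + 3)(z + 2)z(z - 2) / [90] = (1/90)z^4 + (1/30)z^3 - (2/45)z^2 - (2/15)z
p(z) = 1·L_0 + 5·L_1 + (-3)·L_2 + 1·L_3 + 0·L_4
Only the coefficient of z is needed; take it from each L_i and combine:
1·(2/15) + 5·(-9/20) + (-3)·(0) + 1·(9/20) + 0·(-2/15) = -5/3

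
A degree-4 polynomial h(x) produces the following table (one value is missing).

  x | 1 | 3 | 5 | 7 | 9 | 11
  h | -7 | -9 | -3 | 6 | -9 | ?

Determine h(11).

-97

The 5 known values determine h uniquely (degree ≤ 4).
L_0(11) = (8)·(6)·(4)·(2)/[(-2)·(-4)·(-6)·(-8)] = 1
L_1(11) = (10)·(6)·(4)·(2)/[(2)·(-2)·(-4)·(-6)] = -5
L_2(11) = (10)·(8)·(4)·(2)/[(4)·(2)·(-2)·(-4)] = 10
L_3(11) = (10)·(8)·(6)·(2)/[(6)·(4)·(2)·(-2)] = -10
L_4(11) = (10)·(8)·(6)·(4)/[(8)·(6)·(4)·(2)] = 5
Sum: (-7)·(1) + (-9)·(-5) + (-3)·(10) + 6·(-10) + (-9)·(5) = -97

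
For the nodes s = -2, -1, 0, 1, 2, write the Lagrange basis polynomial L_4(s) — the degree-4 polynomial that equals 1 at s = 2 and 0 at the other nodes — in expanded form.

L_4(s) = (1/24)s^4 + (1/12)s^3 - (1/24)s^2 - (1/12)s

L_4(s) = (s + 2)(s + 1)s(s - 1) / [(4)·(3)·(2)·(1)]
       = (s^4 + 2s^3 - s^2 - 2s) / (24)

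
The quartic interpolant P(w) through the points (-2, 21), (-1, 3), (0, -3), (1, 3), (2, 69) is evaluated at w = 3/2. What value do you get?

189/8

Using Newton's divided-difference form:
P[-2,-1] = (3 - 21) / (-1 - (-2)) = -18
P[-1,0] = (-3 - 3) / (0 - (-1)) = -6
P[0,1] = (3 - (-3)) / (1 - 0) = 6
P[1,2] = (69 - 3) / (2 - 1) = 66
P[-2,-1,0] = (-6 - (-18)) / (0 - (-2)) = 6
P[-1,0,1] = (6 - (-6)) / (1 - (-1)) = 6
P[0,1,2] = (66 - 6) / (2 - 0) = 30
P[-2,-1,0,1] = (6 - 6) / (1 - (-2)) = 0
P[-1,0,1,2] = (30 - 6) / (2 - (-1)) = 8
P[-2,-1,0,1,2] = (8 - 0) / (2 - (-2)) = 2
P(3/2) = 21 + (-18)·(7/2) + 6·(7/2)·(5/2) + 0·(7/2)·(5/2)·(3/2) + 2·(7/2)·(5/2)·(3/2)·(1/2) = 189/8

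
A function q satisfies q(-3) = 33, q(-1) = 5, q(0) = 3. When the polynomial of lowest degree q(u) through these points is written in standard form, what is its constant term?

3

L_0(u) = (u + 1)u / [6] = (1/6)u^2 + (1/6)u
L_1(u) = (u + 3)u / [-2] = -(1/2)u^2 - (3/2)u
L_2(u) = (u + 3)(u + 1) / [3] = (1/3)u^2 + (4/3)u + 1
q(u) = 33·L_0 + 5·L_1 + 3·L_2
Only the constant term is needed; take it from each L_i and combine:
33·(0) + 5·(0) + 3·(1) = 3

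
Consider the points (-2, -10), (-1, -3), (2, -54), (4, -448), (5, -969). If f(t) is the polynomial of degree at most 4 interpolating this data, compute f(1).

Using Newton's divided-difference form:
f[-2,-1] = (-3 - (-10)) / (-1 - (-2)) = 7
f[-1,2] = (-54 - (-3)) / (2 - (-1)) = -17
f[2,4] = (-448 - (-54)) / (4 - 2) = -197
f[4,5] = (-969 - (-448)) / (5 - 4) = -521
f[-2,-1,2] = (-17 - 7) / (2 - (-2)) = -6
f[-1,2,4] = (-197 - (-17)) / (4 - (-1)) = -36
f[2,4,5] = (-521 - (-197)) / (5 - 2) = -108
f[-2,-1,2,4] = (-36 - (-6)) / (4 - (-2)) = -5
f[-1,2,4,5] = (-108 - (-36)) / (5 - (-1)) = -12
f[-2,-1,2,4,5] = (-12 - (-5)) / (5 - (-2)) = -1
f(1) = -10 + 7·(3) + (-6)·(3)·(2) + (-5)·(3)·(2)·(-1) + (-1)·(3)·(2)·(-1)·(-3) = -13

-13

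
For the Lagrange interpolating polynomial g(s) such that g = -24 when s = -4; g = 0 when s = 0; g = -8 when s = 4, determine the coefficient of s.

2

L_0(s) = s(s - 4) / [32] = (1/32)s^2 - (1/8)s
L_1(s) = (s + 4)(s - 4) / [-16] = -(1/16)s^2 + 1
L_2(s) = (s + 4)s / [32] = (1/32)s^2 + (1/8)s
g(s) = (-24)·L_0 + 0·L_1 + (-8)·L_2
Only the coefficient of s is needed; take it from each L_i and combine:
(-24)·(-1/8) + 0·(0) + (-8)·(1/8) = 2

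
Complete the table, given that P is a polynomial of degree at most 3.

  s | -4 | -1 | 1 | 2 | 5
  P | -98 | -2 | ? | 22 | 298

The 4 known values determine P uniquely (degree ≤ 3).
L_0(1) = (2)·(-1)·(-4)/[(-3)·(-6)·(-9)] = -4/81
L_1(1) = (5)·(-1)·(-4)/[(3)·(-3)·(-6)] = 10/27
L_2(1) = (5)·(2)·(-4)/[(6)·(3)·(-3)] = 20/27
L_3(1) = (5)·(2)·(-1)/[(9)·(6)·(3)] = -5/81
Sum: (-98)·(-4/81) + (-2)·(10/27) + 22·(20/27) + 298·(-5/81) = 2

2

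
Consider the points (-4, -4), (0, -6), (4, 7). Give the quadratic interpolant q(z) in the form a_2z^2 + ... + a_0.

L_0(z) = z(z - 4) / [32] = (1/32)z^2 - (1/8)z
L_1(z) = (z + 4)(z - 4) / [-16] = -(1/16)z^2 + 1
L_2(z) = (z + 4)z / [32] = (1/32)z^2 + (1/8)z
q(z) = (-4)·L_0 + (-6)·L_1 + 7·L_2
  (-4)·L_0(z) = -(1/8)z^2 + (1/2)z
  (-6)·L_1(z) = (3/8)z^2 - 6
  7·L_2(z) = (7/32)z^2 + (7/8)z
Adding term by term: (15/32)z^2 + (11/8)z - 6

q(z) = (15/32)z^2 + (11/8)z - 6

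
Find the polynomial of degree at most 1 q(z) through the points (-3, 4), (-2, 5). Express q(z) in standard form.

q(z) = z + 7

L_0(z) = (z + 2) / [-1] = -z - 2
L_1(z) = (z + 3) / [1] = z + 3
q(z) = 4·L_0 + 5·L_1
  4·L_0(z) = -4z - 8
  5·L_1(z) = 5z + 15
Adding term by term: z + 7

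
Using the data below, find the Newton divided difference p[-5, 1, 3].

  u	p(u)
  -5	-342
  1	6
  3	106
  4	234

-1

p[-5,1] = (6 - (-342)) / (1 - (-5)) = 58
p[1,3] = (106 - 6) / (3 - 1) = 50
p[-5,1,3] = (50 - 58) / (3 - (-5)) = -1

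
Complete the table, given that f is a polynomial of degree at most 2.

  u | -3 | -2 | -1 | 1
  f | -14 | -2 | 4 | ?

The 3 known values determine f uniquely (degree ≤ 2).
L_0(1) = (3)·(2)/[(-1)·(-2)] = 3
L_1(1) = (4)·(2)/[(1)·(-1)] = -8
L_2(1) = (4)·(3)/[(2)·(1)] = 6
Sum: (-14)·(3) + (-2)·(-8) + 4·(6) = -2

-2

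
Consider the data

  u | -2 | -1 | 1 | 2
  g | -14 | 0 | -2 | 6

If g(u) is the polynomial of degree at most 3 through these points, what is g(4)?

100

Evaluate each Lagrange basis at u = 4:
L_0(4) = (5)·(3)·(2)/[(-1)·(-3)·(-4)] = -5/2
L_1(4) = (6)·(3)·(2)/[(1)·(-2)·(-3)] = 6
L_2(4) = (6)·(5)·(2)/[(3)·(2)·(-1)] = -10
L_3(4) = (6)·(5)·(3)/[(4)·(3)·(1)] = 15/2
Sum: (-14)·(-5/2) + 0 + (-2)·(-10) + 6·(15/2) = 100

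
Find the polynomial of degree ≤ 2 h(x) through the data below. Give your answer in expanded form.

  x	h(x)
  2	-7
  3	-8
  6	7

h(x) = (3/2)x^2 - (17/2)x + 4

Build the Lagrange basis polynomials:
L_0(x) = (x - 3)(x - 6) / [4] = (1/4)x^2 - (9/4)x + 9/2
L_1(x) = (x - 2)(x - 6) / [-3] = -(1/3)x^2 + (8/3)x - 4
L_2(x) = (x - 2)(x - 3) / [12] = (1/12)x^2 - (5/12)x + 1/2
h(x) = (-7)·L_0 + (-8)·L_1 + 7·L_2
  (-7)·L_0(x) = -(7/4)x^2 + (63/4)x - 63/2
  (-8)·L_1(x) = (8/3)x^2 - (64/3)x + 32
  7·L_2(x) = (7/12)x^2 - (35/12)x + 7/2
Adding term by term: (3/2)x^2 - (17/2)x + 4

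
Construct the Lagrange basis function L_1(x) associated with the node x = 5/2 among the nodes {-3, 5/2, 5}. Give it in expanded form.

L_1(x) = (x + 3)(x - 5) / [(11/2)·(-5/2)]
       = (x^2 - 2x - 15) / (-55/4)

L_1(x) = -(4/55)x^2 + (8/55)x + 12/11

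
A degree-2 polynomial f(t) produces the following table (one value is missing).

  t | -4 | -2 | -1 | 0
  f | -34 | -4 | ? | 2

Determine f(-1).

2

The 3 known values determine f uniquely (degree ≤ 2).
L_0(-1) = (1)·(-1)/[(-2)·(-4)] = -1/8
L_1(-1) = (3)·(-1)/[(2)·(-2)] = 3/4
L_2(-1) = (3)·(1)/[(4)·(2)] = 3/8
Sum: (-34)·(-1/8) + (-4)·(3/4) + 2·(3/8) = 2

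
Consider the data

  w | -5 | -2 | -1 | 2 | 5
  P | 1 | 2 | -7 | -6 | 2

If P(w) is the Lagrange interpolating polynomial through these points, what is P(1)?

L_0(1) = (3)·(2)·(-1)·(-4)/[(-3)·(-4)·(-7)·(-10)] = 1/35
L_1(1) = (6)·(2)·(-1)·(-4)/[(3)·(-1)·(-4)·(-7)] = -4/7
L_2(1) = (6)·(3)·(-1)·(-4)/[(4)·(1)·(-3)·(-6)] = 1
L_3(1) = (6)·(3)·(2)·(-4)/[(7)·(4)·(3)·(-3)] = 4/7
L_4(1) = (6)·(3)·(2)·(-1)/[(10)·(7)·(6)·(3)] = -1/35
Sum: 1·(1/35) + 2·(-4/7) + (-7)·(1) + (-6)·(4/7) + 2·(-1/35) = -58/5

-58/5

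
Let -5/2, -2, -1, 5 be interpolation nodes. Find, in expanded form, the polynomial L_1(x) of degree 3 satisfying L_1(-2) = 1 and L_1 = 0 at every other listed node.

L_1(x) = (2/7)x^3 - (3/7)x^2 - (30/7)x - 25/7

L_1(x) = (x + 5/2)(x + 1)(x - 5) / [(1/2)·(-1)·(-7)]
       = (x^3 - (3/2)x^2 - 15x - 25/2) / (7/2)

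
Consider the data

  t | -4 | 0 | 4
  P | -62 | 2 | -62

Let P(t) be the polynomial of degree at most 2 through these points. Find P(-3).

-34

Using Newton's divided-difference form:
P[-4,0] = (2 - (-62)) / (0 - (-4)) = 16
P[0,4] = (-62 - 2) / (4 - 0) = -16
P[-4,0,4] = (-16 - 16) / (4 - (-4)) = -4
P(-3) = -62 + 16·(1) + (-4)·(1)·(-3) = -34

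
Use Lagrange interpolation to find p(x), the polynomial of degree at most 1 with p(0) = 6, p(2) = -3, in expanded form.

L_0(x) = (x - 2) / [-2] = -(1/2)x + 1
L_1(x) = x / [2] = (1/2)x
p(x) = 6·L_0 + (-3)·L_1
  6·L_0(x) = -3x + 6
  (-3)·L_1(x) = -(3/2)x
Adding term by term: -(9/2)x + 6

p(x) = -(9/2)x + 6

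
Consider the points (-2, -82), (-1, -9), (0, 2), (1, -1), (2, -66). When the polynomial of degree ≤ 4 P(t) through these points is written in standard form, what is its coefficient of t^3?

0

L_0(t) = (t + 1)t(t - 1)(t - 2) / [24] = (1/24)t^4 - (1/12)t^3 - (1/24)t^2 + (1/12)t
L_1(t) = (t + 2)t(t - 1)(t - 2) / [-6] = -(1/6)t^4 + (1/6)t^3 + (2/3)t^2 - (2/3)t
L_2(t) = (t + 2)(t + 1)(t - 1)(t - 2) / [4] = (1/4)t^4 - (5/4)t^2 + 1
L_3(t) = (t + 2)(t + 1)t(t - 2) / [-6] = -(1/6)t^4 - (1/6)t^3 + (2/3)t^2 + (2/3)t
L_4(t) = (t + 2)(t + 1)t(t - 1) / [24] = (1/24)t^4 + (1/12)t^3 - (1/24)t^2 - (1/12)t
P(t) = (-82)·L_0 + (-9)·L_1 + 2·L_2 + (-1)·L_3 + (-66)·L_4
Only the coefficient of t^3 is needed; take it from each L_i and combine:
(-82)·(-1/12) + (-9)·(1/6) + 2·(0) + (-1)·(-1/6) + (-66)·(1/12) = 0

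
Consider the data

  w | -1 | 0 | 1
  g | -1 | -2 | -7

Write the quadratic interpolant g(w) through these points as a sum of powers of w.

Build the Lagrange basis polynomials:
L_0(w) = w(w - 1) / [2] = (1/2)w^2 - (1/2)w
L_1(w) = (w + 1)(w - 1) / [-1] = -w^2 + 1
L_2(w) = (w + 1)w / [2] = (1/2)w^2 + (1/2)w
g(w) = (-1)·L_0 + (-2)·L_1 + (-7)·L_2
  (-1)·L_0(w) = -(1/2)w^2 + (1/2)w
  (-2)·L_1(w) = 2w^2 - 2
  (-7)·L_2(w) = -(7/2)w^2 - (7/2)w
Adding term by term: -2w^2 - 3w - 2

g(w) = -2w^2 - 3w - 2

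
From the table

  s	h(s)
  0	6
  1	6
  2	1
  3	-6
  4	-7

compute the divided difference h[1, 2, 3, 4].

4/3

h[1,2] = (1 - 6) / (2 - 1) = -5
h[2,3] = (-6 - 1) / (3 - 2) = -7
h[3,4] = (-7 - (-6)) / (4 - 3) = -1
h[1,2,3] = (-7 - (-5)) / (3 - 1) = -1
h[2,3,4] = (-1 - (-7)) / (4 - 2) = 3
h[1,2,3,4] = (3 - (-1)) / (4 - 1) = 4/3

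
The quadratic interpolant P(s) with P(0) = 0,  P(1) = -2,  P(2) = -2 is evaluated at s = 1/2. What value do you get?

L_0(1/2) = (-1/2)·(-3/2)/[(-1)·(-2)] = 3/8
L_1(1/2) = (1/2)·(-3/2)/[(1)·(-1)] = 3/4
L_2(1/2) = (1/2)·(-1/2)/[(2)·(1)] = -1/8
Sum: 0 + (-2)·(3/4) + (-2)·(-1/8) = -5/4

-5/4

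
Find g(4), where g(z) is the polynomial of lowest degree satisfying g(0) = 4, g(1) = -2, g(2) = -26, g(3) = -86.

-200

Evaluate each Lagrange basis at z = 4:
L_0(4) = (3)·(2)·(1)/[(-1)·(-2)·(-3)] = -1
L_1(4) = (4)·(2)·(1)/[(1)·(-1)·(-2)] = 4
L_2(4) = (4)·(3)·(1)/[(2)·(1)·(-1)] = -6
L_3(4) = (4)·(3)·(2)/[(3)·(2)·(1)] = 4
Sum: 4·(-1) + (-2)·(4) + (-26)·(-6) + (-86)·(4) = -200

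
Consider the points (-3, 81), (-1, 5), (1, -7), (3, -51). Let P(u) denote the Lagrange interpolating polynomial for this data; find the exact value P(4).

Evaluate each Lagrange basis at u = 4:
L_0(4) = (5)·(3)·(1)/[(-2)·(-4)·(-6)] = -5/16
L_1(4) = (7)·(3)·(1)/[(2)·(-2)·(-4)] = 21/16
L_2(4) = (7)·(5)·(1)/[(4)·(2)·(-2)] = -35/16
L_3(4) = (7)·(5)·(3)/[(6)·(4)·(2)] = 35/16
Sum: 81·(-5/16) + 5·(21/16) + (-7)·(-35/16) + (-51)·(35/16) = -115

-115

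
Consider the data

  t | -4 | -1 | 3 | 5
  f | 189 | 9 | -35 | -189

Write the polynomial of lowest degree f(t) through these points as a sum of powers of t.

f(t) = -2t^3 + 3t^2 - 3t + 1

L_0(t) = (t + 1)(t - 3)(t - 5) / [-189] = -(1/189)t^3 + (1/27)t^2 - (1/27)t - 5/63
L_1(t) = (t + 4)(t - 3)(t - 5) / [72] = (1/72)t^3 - (1/18)t^2 - (17/72)t + 5/6
L_2(t) = (t + 4)(t + 1)(t - 5) / [-56] = -(1/56)t^3 + (3/8)t + 5/14
L_3(t) = (t + 4)(t + 1)(t - 3) / [108] = (1/108)t^3 + (1/54)t^2 - (11/108)t - 1/9
f(t) = 189·L_0 + 9·L_1 + (-35)·L_2 + (-189)·L_3
  189·L_0(t) = -t^3 + 7t^2 - 7t - 15
  9·L_1(t) = (1/8)t^3 - (1/2)t^2 - (17/8)t + 15/2
  (-35)·L_2(t) = (5/8)t^3 - (105/8)t - 25/2
  (-189)·L_3(t) = -(7/4)t^3 - (7/2)t^2 + (77/4)t + 21
Adding term by term: -2t^3 + 3t^2 - 3t + 1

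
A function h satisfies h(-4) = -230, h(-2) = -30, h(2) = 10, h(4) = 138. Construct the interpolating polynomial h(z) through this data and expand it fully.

Newton's divided differences:
h[-4,-2] = (-30 - (-230)) / (-2 - (-4)) = 100
h[-2,2] = (10 - (-30)) / (2 - (-2)) = 10
h[2,4] = (138 - 10) / (4 - 2) = 64
h[-4,-2,2] = (10 - 100) / (2 - (-4)) = -15
h[-2,2,4] = (64 - 10) / (4 - (-2)) = 9
h[-4,-2,2,4] = (9 - (-15)) / (4 - (-4)) = 3
h(z) = -230 + 100·(z + 4) + (-15)·(z + 4)(z + 2) + 3·(z + 4)(z + 2)(z - 2)
Expanding: h(z) = 3z^3 - 3z^2 - 2z + 2

h(z) = 3z^3 - 3z^2 - 2z + 2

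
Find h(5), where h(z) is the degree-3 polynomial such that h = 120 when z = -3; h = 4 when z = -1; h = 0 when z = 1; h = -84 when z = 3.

-440

Using Newton's divided-difference form:
h[-3,-1] = (4 - 120) / (-1 - (-3)) = -58
h[-1,1] = (0 - 4) / (1 - (-1)) = -2
h[1,3] = (-84 - 0) / (3 - 1) = -42
h[-3,-1,1] = (-2 - (-58)) / (1 - (-3)) = 14
h[-1,1,3] = (-42 - (-2)) / (3 - (-1)) = -10
h[-3,-1,1,3] = (-10 - 14) / (3 - (-3)) = -4
h(5) = 120 + (-58)·(8) + 14·(8)·(6) + (-4)·(8)·(6)·(4) = -440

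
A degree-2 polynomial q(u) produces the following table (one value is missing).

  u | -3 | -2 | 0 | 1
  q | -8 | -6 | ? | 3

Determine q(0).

-1/2

The 3 known values determine q uniquely (degree ≤ 2).
L_0(0) = (2)·(-1)/[(-1)·(-4)] = -1/2
L_1(0) = (3)·(-1)/[(1)·(-3)] = 1
L_2(0) = (3)·(2)/[(4)·(3)] = 1/2
Sum: (-8)·(-1/2) + (-6)·(1) + 3·(1/2) = -1/2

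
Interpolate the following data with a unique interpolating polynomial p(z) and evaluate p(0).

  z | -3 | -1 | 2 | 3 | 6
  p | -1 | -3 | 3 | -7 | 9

Using Newton's divided-difference form:
p[-3,-1] = (-3 - (-1)) / (-1 - (-3)) = -1
p[-1,2] = (3 - (-3)) / (2 - (-1)) = 2
p[2,3] = (-7 - 3) / (3 - 2) = -10
p[3,6] = (9 - (-7)) / (6 - 3) = 16/3
p[-3,-1,2] = (2 - (-1)) / (2 - (-3)) = 3/5
p[-1,2,3] = (-10 - 2) / (3 - (-1)) = -3
p[2,3,6] = (16/3 - (-10)) / (6 - 2) = 23/6
p[-3,-1,2,3] = (-3 - 3/5) / (3 - (-3)) = -3/5
p[-1,2,3,6] = (23/6 - (-3)) / (6 - (-1)) = 41/42
p[-3,-1,2,3,6] = (41/42 - (-3/5)) / (6 - (-3)) = 331/1890
p(0) = -1 + (-1)·(3) + (3/5)·(3)·(1) + (-3/5)·(3)·(1)·(-2) + (331/1890)·(3)·(1)·(-2)·(-3) = 478/105

478/105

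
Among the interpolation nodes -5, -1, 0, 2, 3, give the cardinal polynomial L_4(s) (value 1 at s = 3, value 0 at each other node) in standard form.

L_4(s) = (1/96)s^4 + (1/24)s^3 - (7/96)s^2 - (5/48)s

L_4(s) = (s + 5)(s + 1)s(s - 2) / [(8)·(4)·(3)·(1)]
       = (s^4 + 4s^3 - 7s^2 - 10s) / (96)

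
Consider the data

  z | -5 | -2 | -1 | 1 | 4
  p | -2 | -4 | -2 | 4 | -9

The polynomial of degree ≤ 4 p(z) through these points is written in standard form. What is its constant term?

L_0(z) = (z + 2)(z + 1)(z - 1)(z - 4) / [648] = (1/648)z^4 - (1/324)z^3 - (1/72)z^2 + (1/324)z + 1/81
L_1(z) = (z + 5)(z + 1)(z - 1)(z - 4) / [-54] = -(1/54)z^4 - (1/54)z^3 + (7/18)z^2 + (1/54)z - 10/27
L_2(z) = (z + 5)(z + 2)(z - 1)(z - 4) / [40] = (1/40)z^4 + (1/20)z^3 - (21/40)z^2 - (11/20)z + 1
L_3(z) = (z + 5)(z + 2)(z + 1)(z - 4) / [-108] = -(1/108)z^4 - (1/27)z^3 + (5/36)z^2 + (29/54)z + 10/27
L_4(z) = (z + 5)(z + 2)(z + 1)(z - 1) / [810] = (1/810)z^4 + (7/810)z^3 + (1/90)z^2 - (7/810)z - 1/81
p(z) = (-2)·L_0 + (-4)·L_1 + (-2)·L_2 + 4·L_3 + (-9)·L_4
Only the constant term is needed; take it from each L_i and combine:
(-2)·(1/81) + (-4)·(-10/27) + (-2)·(1) + 4·(10/27) + (-9)·(-1/81) = 85/81

85/81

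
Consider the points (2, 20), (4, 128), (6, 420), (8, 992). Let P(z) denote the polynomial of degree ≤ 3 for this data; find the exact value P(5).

Using Newton's divided-difference form:
P[2,4] = (128 - 20) / (4 - 2) = 54
P[4,6] = (420 - 128) / (6 - 4) = 146
P[6,8] = (992 - 420) / (8 - 6) = 286
P[2,4,6] = (146 - 54) / (6 - 2) = 23
P[4,6,8] = (286 - 146) / (8 - 4) = 35
P[2,4,6,8] = (35 - 23) / (8 - 2) = 2
P(5) = 20 + 54·(3) + 23·(3)·(1) + 2·(3)·(1)·(-1) = 245

245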